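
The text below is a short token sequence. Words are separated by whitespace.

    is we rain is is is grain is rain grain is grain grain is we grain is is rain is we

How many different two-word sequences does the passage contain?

10

21 tokens → 20 bigram windows in total.
Repeated bigrams (each contributes count−1 duplicates):
  grain is: 4
  is is: 3
  is we: 3
  is grain: 2
  is rain: 2
  rain is: 2
10 duplicate windows → 20 − 10 = 10 distinct.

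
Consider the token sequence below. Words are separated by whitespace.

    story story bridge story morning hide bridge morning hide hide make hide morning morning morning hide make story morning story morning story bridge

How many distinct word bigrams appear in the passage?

14

23 tokens → 22 bigram windows in total.
Repeated bigrams (each contributes count−1 duplicates):
  morning hide: 3
  story morning: 3
  hide make: 2
  morning morning: 2
  morning story: 2
  story bridge: 2
8 duplicate windows → 22 − 8 = 14 distinct.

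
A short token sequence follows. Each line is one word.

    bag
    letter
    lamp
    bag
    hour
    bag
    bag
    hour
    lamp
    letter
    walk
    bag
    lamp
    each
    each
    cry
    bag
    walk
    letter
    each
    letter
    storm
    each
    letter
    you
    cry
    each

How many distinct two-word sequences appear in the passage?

27 tokens → 26 bigram windows in total.
Repeated bigrams (each contributes count−1 duplicates):
  bag hour: 2
  each letter: 2
2 duplicate windows → 26 − 2 = 24 distinct.

24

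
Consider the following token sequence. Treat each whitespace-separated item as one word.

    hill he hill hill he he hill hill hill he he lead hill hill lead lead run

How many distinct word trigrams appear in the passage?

12

17 tokens → 15 trigram windows in total.
Repeated trigrams (each contributes count−1 duplicates):
  he hill hill: 2
  hill he he: 2
  hill hill he: 2
3 duplicate windows → 15 − 3 = 12 distinct.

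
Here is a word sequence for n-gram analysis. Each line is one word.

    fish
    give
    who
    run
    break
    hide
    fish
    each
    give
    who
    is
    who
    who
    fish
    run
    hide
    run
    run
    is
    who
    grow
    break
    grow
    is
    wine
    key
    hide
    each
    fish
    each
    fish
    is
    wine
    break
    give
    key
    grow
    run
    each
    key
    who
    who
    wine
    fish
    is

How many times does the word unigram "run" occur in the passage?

5

Scanning the 45 tokens for "run":
  position 4: run
  position 15: run
  position 17: run
  position 18: run
  position 38: run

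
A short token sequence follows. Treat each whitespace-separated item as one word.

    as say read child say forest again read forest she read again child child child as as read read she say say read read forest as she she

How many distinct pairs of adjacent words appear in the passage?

23

28 tokens → 27 bigram windows in total.
Repeated bigrams (each contributes count−1 duplicates):
  child child: 2
  read forest: 2
  read read: 2
  say read: 2
4 duplicate windows → 27 − 4 = 23 distinct.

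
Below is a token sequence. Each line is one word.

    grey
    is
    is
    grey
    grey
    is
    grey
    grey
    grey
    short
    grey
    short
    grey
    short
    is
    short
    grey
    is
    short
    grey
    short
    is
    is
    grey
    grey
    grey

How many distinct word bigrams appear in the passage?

8

26 tokens → 25 bigram windows in total.
Repeated bigrams (each contributes count−1 duplicates):
  grey grey: 5
  grey short: 4
  short grey: 4
  grey is: 3
  is grey: 3
  is is: 2
  is short: 2
  short is: 2
17 duplicate windows → 25 − 17 = 8 distinct.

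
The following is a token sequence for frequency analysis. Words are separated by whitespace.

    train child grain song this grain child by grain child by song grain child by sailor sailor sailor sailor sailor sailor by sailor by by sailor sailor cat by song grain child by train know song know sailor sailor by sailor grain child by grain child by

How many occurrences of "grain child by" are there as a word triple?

6

Scanning the 45 overlapping trigram windows for "grain child by":
  position 6–8: grain child by
  position 9–11: grain child by
  position 13–15: grain child by
  position 31–33: grain child by
  position 42–44: grain child by
  position 45–47: grain child by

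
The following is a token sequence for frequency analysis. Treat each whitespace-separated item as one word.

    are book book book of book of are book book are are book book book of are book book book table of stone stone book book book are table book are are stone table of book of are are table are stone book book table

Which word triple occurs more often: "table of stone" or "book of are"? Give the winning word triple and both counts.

"table of stone": 1 occurrence
"book of are": 3 occurrences

"book of are" (3 vs 1)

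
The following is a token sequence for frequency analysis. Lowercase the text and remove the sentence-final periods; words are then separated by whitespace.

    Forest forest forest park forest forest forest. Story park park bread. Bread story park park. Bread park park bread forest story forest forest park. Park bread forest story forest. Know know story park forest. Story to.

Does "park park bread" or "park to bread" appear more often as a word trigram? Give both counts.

"park park bread" (4 vs 0)

"park park bread": 4 occurrences
"park to bread": 0 occurrences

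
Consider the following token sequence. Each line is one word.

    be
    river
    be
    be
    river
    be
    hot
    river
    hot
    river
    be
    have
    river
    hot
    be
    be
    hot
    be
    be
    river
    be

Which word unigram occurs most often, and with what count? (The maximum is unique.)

Unigram frequencies (highest first):
  be: 10
  river: 6
  hot: 4
  have: 1

"be", 10 times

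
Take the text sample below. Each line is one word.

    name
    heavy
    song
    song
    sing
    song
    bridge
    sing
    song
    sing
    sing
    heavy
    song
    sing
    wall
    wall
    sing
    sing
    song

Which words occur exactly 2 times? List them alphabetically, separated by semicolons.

Unigram counts meeting the condition (exactly 2 times):
  heavy: 2
  wall: 2

heavy; wall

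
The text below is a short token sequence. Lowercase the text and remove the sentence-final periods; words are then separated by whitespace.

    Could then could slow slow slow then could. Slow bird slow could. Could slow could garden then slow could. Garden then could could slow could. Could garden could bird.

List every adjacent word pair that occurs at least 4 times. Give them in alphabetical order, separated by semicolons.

Bigram counts meeting the condition (at least 4 times):
  could slow: 4
  slow could: 4

could slow; slow could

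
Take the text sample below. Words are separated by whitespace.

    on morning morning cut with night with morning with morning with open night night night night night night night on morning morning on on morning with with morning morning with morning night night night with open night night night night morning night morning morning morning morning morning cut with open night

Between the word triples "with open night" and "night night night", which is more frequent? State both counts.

"night night night" (8 vs 3)

"with open night": 3 occurrences
"night night night": 8 occurrences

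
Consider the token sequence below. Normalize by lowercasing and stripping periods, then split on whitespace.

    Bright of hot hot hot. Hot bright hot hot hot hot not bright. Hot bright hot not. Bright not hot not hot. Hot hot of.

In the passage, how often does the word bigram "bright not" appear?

1

Scanning the 24 overlapping bigram windows for "bright not":
  position 18–19: bright not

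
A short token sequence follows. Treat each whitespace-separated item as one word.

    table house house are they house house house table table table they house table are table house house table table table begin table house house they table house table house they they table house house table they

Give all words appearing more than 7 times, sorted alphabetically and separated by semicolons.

house; table

Unigram counts meeting the condition (more than 7 times):
  house: 14
  table: 14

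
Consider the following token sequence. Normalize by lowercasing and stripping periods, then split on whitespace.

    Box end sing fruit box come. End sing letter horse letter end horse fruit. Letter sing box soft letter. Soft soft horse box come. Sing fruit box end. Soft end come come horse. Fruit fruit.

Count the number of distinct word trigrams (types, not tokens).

35 tokens → 33 trigram windows in total.
Repeated trigrams (each contributes count−1 duplicates):
  sing fruit box: 2
1 duplicate windows → 33 − 1 = 32 distinct.

32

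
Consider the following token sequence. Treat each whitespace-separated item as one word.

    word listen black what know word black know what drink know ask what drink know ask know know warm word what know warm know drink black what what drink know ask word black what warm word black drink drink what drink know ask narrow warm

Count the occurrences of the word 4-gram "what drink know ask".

4

Scanning the 42 overlapping 4-gram windows for "what drink know ask":
  position 9–12: what drink know ask
  position 13–16: what drink know ask
  position 28–31: what drink know ask
  position 40–43: what drink know ask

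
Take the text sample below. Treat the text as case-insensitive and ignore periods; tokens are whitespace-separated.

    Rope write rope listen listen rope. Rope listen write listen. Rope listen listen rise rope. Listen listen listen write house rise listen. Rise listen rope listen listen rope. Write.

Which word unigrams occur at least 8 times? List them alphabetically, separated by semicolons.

Unigram counts meeting the condition (at least 8 times):
  listen: 13
  rope: 8

listen; rope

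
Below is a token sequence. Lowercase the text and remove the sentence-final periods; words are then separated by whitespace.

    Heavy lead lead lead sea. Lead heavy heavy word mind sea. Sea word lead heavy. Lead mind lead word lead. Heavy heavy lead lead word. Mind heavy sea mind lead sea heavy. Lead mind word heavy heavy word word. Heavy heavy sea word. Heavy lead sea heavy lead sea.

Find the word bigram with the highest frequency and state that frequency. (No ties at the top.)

Bigram frequencies (highest first):
  heavy lead: 6
  lead sea: 4
  heavy heavy: 4
  lead lead: 3
  lead heavy: 3
  word heavy: 3
  … (16 more, each ≤ 2)

"heavy lead", 6 times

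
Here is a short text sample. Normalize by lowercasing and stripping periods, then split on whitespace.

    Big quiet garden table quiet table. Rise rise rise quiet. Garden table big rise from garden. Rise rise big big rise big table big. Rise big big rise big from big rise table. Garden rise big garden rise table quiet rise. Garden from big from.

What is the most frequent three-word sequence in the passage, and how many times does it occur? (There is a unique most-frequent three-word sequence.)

Trigram frequencies (highest first):
  big rise big: 3
  quiet garden table: 2
  table big rise: 2
  rise big big: 2
  big big rise: 2
  big quiet garden: 1
  … (31 more, each ≤ 1)

"big rise big", 3 times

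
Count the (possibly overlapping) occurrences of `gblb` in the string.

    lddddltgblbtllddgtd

Sliding a length-4 window over the 19 characters (16 positions):
  position 8–11: gblb

1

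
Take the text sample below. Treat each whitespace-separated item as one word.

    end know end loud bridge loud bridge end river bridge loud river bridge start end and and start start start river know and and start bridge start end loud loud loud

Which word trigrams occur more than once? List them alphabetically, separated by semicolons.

Trigram counts meeting the condition (more than once):
  and and start: 2
  bridge start end: 2

and and start; bridge start end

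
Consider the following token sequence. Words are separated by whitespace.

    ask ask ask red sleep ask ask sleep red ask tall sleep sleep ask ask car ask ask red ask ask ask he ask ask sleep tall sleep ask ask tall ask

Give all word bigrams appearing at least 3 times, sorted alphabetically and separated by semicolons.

ask ask; sleep ask

Bigram counts meeting the condition (at least 3 times):
  ask ask: 9
  sleep ask: 3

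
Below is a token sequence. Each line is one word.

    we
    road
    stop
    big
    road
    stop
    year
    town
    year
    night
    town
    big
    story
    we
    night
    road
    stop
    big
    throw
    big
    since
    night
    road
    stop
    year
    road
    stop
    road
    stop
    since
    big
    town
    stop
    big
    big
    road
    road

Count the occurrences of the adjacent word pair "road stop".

Scanning the 36 overlapping bigram windows for "road stop":
  position 2–3: road stop
  position 5–6: road stop
  position 16–17: road stop
  position 23–24: road stop
  position 26–27: road stop
  position 28–29: road stop

6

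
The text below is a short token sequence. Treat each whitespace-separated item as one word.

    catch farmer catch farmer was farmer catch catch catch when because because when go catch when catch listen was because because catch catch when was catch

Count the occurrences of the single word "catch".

10

Scanning the 26 tokens for "catch":
  position 1: catch
  position 3: catch
  position 7: catch
  position 8: catch
  position 9: catch
  position 15: catch
  position 17: catch
  position 22: catch
  position 23: catch
  position 26: catch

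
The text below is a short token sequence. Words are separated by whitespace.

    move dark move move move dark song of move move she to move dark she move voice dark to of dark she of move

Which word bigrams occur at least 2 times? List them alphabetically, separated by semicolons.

Bigram counts meeting the condition (at least 2 times):
  dark she: 2
  move dark: 3
  move move: 3
  of move: 2

dark she; move dark; move move; of move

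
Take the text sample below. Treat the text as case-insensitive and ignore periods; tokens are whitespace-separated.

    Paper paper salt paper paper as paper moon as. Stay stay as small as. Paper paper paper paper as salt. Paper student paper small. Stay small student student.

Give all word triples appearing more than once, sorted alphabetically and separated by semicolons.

Trigram counts meeting the condition (more than once):
  paper paper as: 2
  paper paper paper: 2

paper paper as; paper paper paper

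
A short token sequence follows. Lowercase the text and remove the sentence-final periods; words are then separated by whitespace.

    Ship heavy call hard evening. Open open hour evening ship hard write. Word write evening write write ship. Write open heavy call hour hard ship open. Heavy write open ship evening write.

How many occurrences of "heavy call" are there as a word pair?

Scanning the 31 overlapping bigram windows for "heavy call":
  position 2–3: heavy call
  position 21–22: heavy call

2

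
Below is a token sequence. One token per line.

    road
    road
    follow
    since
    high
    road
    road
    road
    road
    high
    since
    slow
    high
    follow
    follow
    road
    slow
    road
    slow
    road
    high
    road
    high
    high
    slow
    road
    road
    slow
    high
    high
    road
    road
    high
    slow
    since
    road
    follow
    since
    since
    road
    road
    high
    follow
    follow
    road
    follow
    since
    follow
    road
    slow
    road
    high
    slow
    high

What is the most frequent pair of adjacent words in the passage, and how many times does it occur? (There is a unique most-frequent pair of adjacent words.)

"road road", 7 times

Bigram frequencies (highest first):
  road road: 7
  road high: 6
  road slow: 4
  slow road: 4
  road follow: 3
  follow since: 3
  … (14 more, each ≤ 3)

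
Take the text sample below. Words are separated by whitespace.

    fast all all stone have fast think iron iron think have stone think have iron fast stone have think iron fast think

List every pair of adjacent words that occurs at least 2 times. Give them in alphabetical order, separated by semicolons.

fast think; iron fast; stone have; think have; think iron

Bigram counts meeting the condition (at least 2 times):
  fast think: 2
  iron fast: 2
  stone have: 2
  think have: 2
  think iron: 2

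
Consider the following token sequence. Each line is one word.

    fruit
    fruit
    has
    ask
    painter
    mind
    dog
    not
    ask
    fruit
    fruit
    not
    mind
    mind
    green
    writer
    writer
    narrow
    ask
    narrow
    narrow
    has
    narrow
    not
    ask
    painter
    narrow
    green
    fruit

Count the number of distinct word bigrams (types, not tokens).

25

29 tokens → 28 bigram windows in total.
Repeated bigrams (each contributes count−1 duplicates):
  ask painter: 2
  fruit fruit: 2
  not ask: 2
3 duplicate windows → 28 − 3 = 25 distinct.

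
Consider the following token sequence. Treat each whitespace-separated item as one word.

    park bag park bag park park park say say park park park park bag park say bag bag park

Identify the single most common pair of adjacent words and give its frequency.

Bigram frequencies (highest first):
  park park: 5
  bag park: 4
  park bag: 3
  park say: 2
  say say: 1
  say park: 1
  … (2 more, each ≤ 1)

"park park", 5 times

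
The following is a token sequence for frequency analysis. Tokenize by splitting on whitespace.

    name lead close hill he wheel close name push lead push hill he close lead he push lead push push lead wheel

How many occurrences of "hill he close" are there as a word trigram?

Scanning the 20 overlapping trigram windows for "hill he close":
  position 12–14: hill he close

1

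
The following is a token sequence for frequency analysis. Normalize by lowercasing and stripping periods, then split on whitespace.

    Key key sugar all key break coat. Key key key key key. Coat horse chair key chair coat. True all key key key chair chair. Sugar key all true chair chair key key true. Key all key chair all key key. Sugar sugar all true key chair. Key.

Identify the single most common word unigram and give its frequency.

Unigram frequencies (highest first):
  key: 21
  chair: 8
  all: 6
  sugar: 4
  true: 4
  coat: 3
  … (2 more, each ≤ 1)

"key", 21 times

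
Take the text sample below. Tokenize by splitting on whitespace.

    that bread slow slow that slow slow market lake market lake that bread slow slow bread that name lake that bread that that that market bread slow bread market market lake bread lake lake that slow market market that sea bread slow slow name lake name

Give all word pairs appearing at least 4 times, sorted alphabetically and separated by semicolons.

Bigram counts meeting the condition (at least 4 times):
  bread slow: 4
  slow slow: 4

bread slow; slow slow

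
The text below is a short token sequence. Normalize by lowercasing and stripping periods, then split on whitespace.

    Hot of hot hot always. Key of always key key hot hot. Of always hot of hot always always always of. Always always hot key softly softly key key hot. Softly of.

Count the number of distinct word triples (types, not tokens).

32 tokens → 30 trigram windows in total.
Repeated trigrams (each contributes count−1 duplicates):
  hot of hot: 2
  key key hot: 2
2 duplicate windows → 30 − 2 = 28 distinct.

28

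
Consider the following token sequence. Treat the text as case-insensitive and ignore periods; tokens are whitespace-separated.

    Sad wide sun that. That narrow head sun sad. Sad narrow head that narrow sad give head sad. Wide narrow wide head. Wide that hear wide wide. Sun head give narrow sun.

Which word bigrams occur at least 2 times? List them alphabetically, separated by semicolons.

narrow head; sad wide; that narrow; wide sun

Bigram counts meeting the condition (at least 2 times):
  narrow head: 2
  sad wide: 2
  that narrow: 2
  wide sun: 2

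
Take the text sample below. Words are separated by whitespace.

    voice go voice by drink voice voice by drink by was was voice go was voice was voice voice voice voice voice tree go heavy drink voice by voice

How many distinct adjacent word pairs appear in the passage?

29 tokens → 28 bigram windows in total.
Repeated bigrams (each contributes count−1 duplicates):
  voice voice: 5
  voice by: 3
  was voice: 3
  by drink: 2
  drink voice: 2
  voice go: 2
11 duplicate windows → 28 − 11 = 17 distinct.

17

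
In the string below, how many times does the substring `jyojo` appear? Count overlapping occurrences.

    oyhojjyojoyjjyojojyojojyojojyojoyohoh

5

Sliding a length-5 window over the 37 characters (33 positions):
  position 6–10: jyojo
  position 13–17: jyojo
  position 18–22: jyojo
  position 23–27: jyojo
  position 28–32: jyojo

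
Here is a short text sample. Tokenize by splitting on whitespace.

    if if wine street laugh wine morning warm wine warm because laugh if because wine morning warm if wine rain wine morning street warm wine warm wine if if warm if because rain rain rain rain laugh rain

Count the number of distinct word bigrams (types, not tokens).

25

38 tokens → 37 bigram windows in total.
Repeated bigrams (each contributes count−1 duplicates):
  rain rain: 3
  warm wine: 3
  wine morning: 3
  if because: 2
  if if: 2
  if wine: 2
  morning warm: 2
  warm if: 2
  … (1 more repeated)
12 duplicate windows → 37 − 12 = 25 distinct.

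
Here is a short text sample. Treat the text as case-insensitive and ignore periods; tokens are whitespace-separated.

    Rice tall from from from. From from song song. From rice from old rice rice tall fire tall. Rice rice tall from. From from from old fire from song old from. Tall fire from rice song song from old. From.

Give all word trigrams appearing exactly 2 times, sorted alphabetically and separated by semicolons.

rice rice tall; rice tall from; song song from; tall from from

Trigram counts meeting the condition (exactly 2 times):
  rice rice tall: 2
  rice tall from: 2
  song song from: 2
  tall from from: 2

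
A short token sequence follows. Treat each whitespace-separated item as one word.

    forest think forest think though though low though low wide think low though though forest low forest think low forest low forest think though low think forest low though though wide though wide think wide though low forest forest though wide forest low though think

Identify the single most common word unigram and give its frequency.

"though", 12 times

Unigram frequencies (highest first):
  though: 12
  forest: 10
  low: 10
  think: 8
  wide: 5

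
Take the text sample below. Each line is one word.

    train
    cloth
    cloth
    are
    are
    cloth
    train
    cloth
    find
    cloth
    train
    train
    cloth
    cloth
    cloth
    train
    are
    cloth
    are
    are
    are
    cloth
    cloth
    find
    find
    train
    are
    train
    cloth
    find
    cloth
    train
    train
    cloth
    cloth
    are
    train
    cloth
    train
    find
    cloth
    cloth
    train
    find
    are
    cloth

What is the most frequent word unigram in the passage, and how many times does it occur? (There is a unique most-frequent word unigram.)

Unigram frequencies (highest first):
  cloth: 19
  train: 12
  are: 9
  find: 6

"cloth", 19 times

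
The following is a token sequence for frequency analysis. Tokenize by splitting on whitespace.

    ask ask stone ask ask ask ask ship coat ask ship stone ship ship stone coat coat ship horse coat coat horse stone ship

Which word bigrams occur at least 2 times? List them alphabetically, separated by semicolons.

ask ask; ask ship; coat coat; ship stone; stone ship

Bigram counts meeting the condition (at least 2 times):
  ask ask: 4
  ask ship: 2
  coat coat: 2
  ship stone: 2
  stone ship: 2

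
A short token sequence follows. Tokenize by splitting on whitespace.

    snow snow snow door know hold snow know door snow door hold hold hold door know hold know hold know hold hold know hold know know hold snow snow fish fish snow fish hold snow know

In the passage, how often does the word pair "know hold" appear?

6

Scanning the 35 overlapping bigram windows for "know hold":
  position 5–6: know hold
  position 16–17: know hold
  position 18–19: know hold
  position 20–21: know hold
  position 23–24: know hold
  position 26–27: know hold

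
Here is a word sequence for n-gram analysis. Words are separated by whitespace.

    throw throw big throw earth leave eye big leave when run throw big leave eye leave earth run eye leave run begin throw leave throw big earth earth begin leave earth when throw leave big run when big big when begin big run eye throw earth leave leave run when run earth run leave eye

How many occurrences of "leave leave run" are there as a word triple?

1

Scanning the 53 overlapping trigram windows for "leave leave run":
  position 47–49: leave leave run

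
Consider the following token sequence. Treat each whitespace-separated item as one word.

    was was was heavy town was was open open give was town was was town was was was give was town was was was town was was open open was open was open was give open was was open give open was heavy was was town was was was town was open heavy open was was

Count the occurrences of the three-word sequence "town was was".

Scanning the 54 overlapping trigram windows for "town was was":
  position 5–7: town was was
  position 12–14: town was was
  position 15–17: town was was
  position 21–23: town was was
  position 25–27: town was was
  position 46–48: town was was

6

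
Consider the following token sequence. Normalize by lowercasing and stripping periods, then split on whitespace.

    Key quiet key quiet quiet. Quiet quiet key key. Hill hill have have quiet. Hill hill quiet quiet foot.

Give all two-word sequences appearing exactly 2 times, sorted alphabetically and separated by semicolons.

Bigram counts meeting the condition (exactly 2 times):
  hill hill: 2
  key quiet: 2
  quiet key: 2

hill hill; key quiet; quiet key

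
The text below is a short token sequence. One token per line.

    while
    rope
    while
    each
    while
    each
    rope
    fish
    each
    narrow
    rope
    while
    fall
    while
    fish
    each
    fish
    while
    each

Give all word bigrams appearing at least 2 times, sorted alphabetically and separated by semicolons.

fish each; rope while; while each

Bigram counts meeting the condition (at least 2 times):
  fish each: 2
  rope while: 2
  while each: 3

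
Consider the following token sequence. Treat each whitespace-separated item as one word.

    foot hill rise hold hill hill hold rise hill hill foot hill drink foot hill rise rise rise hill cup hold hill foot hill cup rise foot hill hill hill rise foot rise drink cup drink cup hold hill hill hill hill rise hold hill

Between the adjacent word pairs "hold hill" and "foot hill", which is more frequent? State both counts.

"hold hill": 4 occurrences
"foot hill": 5 occurrences

"foot hill" (5 vs 4)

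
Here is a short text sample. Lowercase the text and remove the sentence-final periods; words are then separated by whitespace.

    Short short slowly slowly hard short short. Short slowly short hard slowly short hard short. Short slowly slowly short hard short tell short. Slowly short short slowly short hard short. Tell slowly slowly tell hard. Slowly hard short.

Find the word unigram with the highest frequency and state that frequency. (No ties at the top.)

Unigram frequencies (highest first):
  short: 17
  slowly: 11
  hard: 7
  tell: 3

"short", 17 times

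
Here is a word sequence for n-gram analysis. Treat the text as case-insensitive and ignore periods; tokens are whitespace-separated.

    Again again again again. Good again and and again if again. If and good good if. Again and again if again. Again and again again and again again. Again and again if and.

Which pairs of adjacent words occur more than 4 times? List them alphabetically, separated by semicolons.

Bigram counts meeting the condition (more than 4 times):
  again again: 7
  again and: 5
  and again: 5

again again; again and; and again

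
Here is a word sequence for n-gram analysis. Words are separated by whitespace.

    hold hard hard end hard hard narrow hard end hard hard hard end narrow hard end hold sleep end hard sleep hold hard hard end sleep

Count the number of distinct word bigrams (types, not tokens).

13

26 tokens → 25 bigram windows in total.
Repeated bigrams (each contributes count−1 duplicates):
  hard end: 5
  hard hard: 5
  end hard: 3
  hold hard: 2
  narrow hard: 2
12 duplicate windows → 25 − 12 = 13 distinct.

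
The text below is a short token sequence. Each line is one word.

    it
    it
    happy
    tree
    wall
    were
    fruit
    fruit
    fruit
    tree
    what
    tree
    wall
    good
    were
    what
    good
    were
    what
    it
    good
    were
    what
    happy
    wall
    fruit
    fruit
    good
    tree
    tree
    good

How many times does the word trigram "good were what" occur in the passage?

Scanning the 29 overlapping trigram windows for "good were what":
  position 14–16: good were what
  position 17–19: good were what
  position 21–23: good were what

3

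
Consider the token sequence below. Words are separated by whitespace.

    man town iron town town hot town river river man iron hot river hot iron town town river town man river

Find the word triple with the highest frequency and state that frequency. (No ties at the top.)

Trigram frequencies (highest first):
  iron town town: 2
  man town iron: 1
  town iron town: 1
  town town hot: 1
  town hot town: 1
  hot town river: 1
  … (12 more, each ≤ 1)

"iron town town", 2 times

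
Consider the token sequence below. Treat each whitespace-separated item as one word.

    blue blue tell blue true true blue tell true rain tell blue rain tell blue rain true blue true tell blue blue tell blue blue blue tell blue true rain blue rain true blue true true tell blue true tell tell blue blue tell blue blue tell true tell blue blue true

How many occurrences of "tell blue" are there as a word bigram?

10

Scanning the 51 overlapping bigram windows for "tell blue":
  position 3–4: tell blue
  position 11–12: tell blue
  position 14–15: tell blue
  position 20–21: tell blue
  position 23–24: tell blue
  position 27–28: tell blue
  position 37–38: tell blue
  position 41–42: tell blue
  position 44–45: tell blue
  position 49–50: tell blue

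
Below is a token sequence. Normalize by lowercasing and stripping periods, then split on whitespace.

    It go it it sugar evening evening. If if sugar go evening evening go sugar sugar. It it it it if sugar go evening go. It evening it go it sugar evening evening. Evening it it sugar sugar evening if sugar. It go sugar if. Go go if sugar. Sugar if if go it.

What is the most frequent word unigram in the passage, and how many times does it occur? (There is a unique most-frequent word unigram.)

Unigram frequencies (highest first):
  it: 14
  sugar: 12
  go: 10
  evening: 10
  if: 8

"it", 14 times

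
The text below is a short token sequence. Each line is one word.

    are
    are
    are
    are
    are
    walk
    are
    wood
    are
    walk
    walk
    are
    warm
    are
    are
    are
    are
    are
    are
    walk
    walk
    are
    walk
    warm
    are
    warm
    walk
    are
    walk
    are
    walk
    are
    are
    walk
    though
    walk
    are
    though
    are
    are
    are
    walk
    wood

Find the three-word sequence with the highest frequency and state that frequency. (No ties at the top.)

"are are are", 8 times

Trigram frequencies (highest first):
  are are are: 8
  are are walk: 4
  are walk are: 3
  walk are walk: 3
  are walk walk: 2
  walk walk are: 2
  … (19 more, each ≤ 1)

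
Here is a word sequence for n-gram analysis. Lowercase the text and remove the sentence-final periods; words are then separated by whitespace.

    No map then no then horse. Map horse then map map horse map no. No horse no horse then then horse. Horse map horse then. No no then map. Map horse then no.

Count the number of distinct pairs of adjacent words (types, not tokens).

33 tokens → 32 bigram windows in total.
Repeated bigrams (each contributes count−1 duplicates):
  horse then: 4
  map horse: 4
  horse map: 3
  then no: 3
  map map: 2
  no horse: 2
  no no: 2
  no then: 2
  … (2 more repeated)
16 duplicate windows → 32 − 16 = 16 distinct.

16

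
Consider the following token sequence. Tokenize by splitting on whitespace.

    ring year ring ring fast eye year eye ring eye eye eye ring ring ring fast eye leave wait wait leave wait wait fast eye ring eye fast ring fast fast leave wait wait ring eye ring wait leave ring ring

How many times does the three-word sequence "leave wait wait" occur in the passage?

Scanning the 39 overlapping trigram windows for "leave wait wait":
  position 18–20: leave wait wait
  position 21–23: leave wait wait
  position 32–34: leave wait wait

3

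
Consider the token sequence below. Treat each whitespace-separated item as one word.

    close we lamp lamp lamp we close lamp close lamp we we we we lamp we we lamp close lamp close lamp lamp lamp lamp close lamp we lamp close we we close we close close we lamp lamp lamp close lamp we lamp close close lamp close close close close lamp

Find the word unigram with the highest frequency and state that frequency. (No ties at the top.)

"lamp", 21 times

Unigram frequencies (highest first):
  lamp: 21
  close: 17
  we: 14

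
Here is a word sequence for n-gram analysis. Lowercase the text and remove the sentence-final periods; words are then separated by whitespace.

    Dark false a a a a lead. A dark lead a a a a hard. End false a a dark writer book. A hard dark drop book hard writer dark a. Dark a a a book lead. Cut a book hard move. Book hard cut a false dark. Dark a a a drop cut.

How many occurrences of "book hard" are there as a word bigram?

3

Scanning the 53 overlapping bigram windows for "book hard":
  position 27–28: book hard
  position 40–41: book hard
  position 43–44: book hard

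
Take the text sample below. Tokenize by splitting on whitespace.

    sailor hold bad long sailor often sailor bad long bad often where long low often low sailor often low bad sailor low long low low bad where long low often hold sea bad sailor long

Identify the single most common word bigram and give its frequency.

Bigram frequencies (highest first):
  long low: 3
  bad long: 2
  sailor often: 2
  where long: 2
  low often: 2
  often low: 2
  … (19 more, each ≤ 2)

"long low", 3 times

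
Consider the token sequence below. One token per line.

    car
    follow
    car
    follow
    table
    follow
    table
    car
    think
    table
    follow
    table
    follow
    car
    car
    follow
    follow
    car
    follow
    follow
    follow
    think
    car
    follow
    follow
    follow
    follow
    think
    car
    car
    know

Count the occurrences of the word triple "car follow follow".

Scanning the 29 overlapping trigram windows for "car follow follow":
  position 15–17: car follow follow
  position 18–20: car follow follow
  position 23–25: car follow follow

3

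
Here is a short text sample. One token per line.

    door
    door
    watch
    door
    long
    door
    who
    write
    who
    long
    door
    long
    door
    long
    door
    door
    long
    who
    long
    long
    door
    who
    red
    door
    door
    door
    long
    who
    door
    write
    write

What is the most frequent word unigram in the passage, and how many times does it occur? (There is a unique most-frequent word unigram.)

Unigram frequencies (highest first):
  door: 13
  long: 8
  who: 5
  write: 3
  watch: 1
  red: 1

"door", 13 times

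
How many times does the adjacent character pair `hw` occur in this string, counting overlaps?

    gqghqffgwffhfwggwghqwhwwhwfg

Sliding a length-2 window over the 28 characters (27 positions):
  position 22–23: hw
  position 25–26: hw

2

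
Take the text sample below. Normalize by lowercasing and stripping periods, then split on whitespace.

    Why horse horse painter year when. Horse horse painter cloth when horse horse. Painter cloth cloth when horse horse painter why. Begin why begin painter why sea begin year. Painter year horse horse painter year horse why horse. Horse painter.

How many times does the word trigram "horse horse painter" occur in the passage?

Scanning the 38 overlapping trigram windows for "horse horse painter":
  position 2–4: horse horse painter
  position 7–9: horse horse painter
  position 12–14: horse horse painter
  position 18–20: horse horse painter
  position 32–34: horse horse painter
  position 38–40: horse horse painter

6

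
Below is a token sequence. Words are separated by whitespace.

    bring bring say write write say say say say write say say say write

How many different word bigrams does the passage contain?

14 tokens → 13 bigram windows in total.
Repeated bigrams (each contributes count−1 duplicates):
  say say: 5
  say write: 3
  write say: 2
7 duplicate windows → 13 − 7 = 6 distinct.

6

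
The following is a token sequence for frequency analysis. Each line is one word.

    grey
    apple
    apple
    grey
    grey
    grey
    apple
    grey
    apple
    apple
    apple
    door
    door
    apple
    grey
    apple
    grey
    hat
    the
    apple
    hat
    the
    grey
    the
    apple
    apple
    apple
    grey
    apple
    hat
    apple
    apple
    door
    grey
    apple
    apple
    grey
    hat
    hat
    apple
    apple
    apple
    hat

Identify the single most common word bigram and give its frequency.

"apple apple", 9 times

Bigram frequencies (highest first):
  apple apple: 9
  grey apple: 6
  apple grey: 6
  apple hat: 3
  grey grey: 2
  apple door: 2
  … (10 more, each ≤ 2)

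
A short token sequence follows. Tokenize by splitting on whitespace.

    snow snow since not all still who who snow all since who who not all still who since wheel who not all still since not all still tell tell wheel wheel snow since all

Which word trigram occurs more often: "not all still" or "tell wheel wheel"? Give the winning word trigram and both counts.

"not all still": 4 occurrences
"tell wheel wheel": 1 occurrence

"not all still" (4 vs 1)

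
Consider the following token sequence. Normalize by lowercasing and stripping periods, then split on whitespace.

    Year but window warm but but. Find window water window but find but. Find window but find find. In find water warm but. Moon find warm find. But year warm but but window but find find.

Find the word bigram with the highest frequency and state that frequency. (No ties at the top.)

"but find", 5 times

Bigram frequencies (highest first):
  but find: 5
  warm but: 3
  window but: 3
  but window: 2
  but but: 2
  find window: 2
  … (16 more, each ≤ 2)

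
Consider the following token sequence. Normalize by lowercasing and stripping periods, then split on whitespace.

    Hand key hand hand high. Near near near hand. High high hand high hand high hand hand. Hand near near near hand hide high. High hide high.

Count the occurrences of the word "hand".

Scanning the 27 tokens for "hand":
  position 1: hand
  position 3: hand
  position 4: hand
  position 9: hand
  position 12: hand
  position 14: hand
  position 16: hand
  position 17: hand
  position 18: hand
  position 22: hand

10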